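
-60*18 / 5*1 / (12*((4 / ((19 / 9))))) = -9.50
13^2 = 169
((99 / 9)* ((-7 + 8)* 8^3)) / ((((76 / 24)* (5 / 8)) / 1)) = 270336 / 95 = 2845.64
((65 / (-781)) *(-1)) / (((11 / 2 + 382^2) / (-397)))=-51610 / 227941879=-0.00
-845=-845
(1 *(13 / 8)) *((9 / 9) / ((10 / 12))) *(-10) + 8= -23 / 2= -11.50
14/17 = 0.82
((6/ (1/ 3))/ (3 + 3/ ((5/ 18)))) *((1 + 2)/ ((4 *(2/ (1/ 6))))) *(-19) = -285/ 184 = -1.55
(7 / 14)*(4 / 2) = 1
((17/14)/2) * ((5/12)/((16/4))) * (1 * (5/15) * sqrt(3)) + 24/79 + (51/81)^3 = 85 * sqrt(3)/4032 + 860519/1554957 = 0.59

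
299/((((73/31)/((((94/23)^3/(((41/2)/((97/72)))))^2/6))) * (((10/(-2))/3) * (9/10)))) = -163491678893264332/575780936789511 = -283.95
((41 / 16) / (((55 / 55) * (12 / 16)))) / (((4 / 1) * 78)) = 41 / 3744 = 0.01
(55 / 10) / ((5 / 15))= 33 / 2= 16.50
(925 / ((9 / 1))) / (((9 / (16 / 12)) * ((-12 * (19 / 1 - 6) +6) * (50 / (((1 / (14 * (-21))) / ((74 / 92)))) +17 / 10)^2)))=-3914600 / 5389900686579249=-0.00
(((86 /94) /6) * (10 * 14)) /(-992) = -1505 /69936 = -0.02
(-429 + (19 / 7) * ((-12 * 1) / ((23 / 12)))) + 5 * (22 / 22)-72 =-82592 / 161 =-512.99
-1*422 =-422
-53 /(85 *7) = -53 /595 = -0.09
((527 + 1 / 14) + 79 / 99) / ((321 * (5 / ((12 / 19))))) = 1463254 / 7044345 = 0.21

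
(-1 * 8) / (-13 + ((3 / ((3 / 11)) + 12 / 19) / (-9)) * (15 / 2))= 912 / 2587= 0.35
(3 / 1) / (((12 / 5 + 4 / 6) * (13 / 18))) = 405 / 299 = 1.35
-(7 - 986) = 979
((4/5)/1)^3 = 64/125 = 0.51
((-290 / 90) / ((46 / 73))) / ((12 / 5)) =-10585 / 4968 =-2.13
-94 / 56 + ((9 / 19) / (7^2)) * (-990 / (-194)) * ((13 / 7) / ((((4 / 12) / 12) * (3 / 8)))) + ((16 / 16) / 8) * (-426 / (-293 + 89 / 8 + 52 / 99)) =4116433487503 / 563444518084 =7.31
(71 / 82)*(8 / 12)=71 / 123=0.58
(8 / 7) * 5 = 40 / 7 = 5.71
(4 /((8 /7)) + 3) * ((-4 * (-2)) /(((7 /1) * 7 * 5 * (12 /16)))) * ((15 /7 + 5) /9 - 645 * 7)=-11830832 /9261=-1277.49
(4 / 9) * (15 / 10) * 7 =14 / 3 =4.67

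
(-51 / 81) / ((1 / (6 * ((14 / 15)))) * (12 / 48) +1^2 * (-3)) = 1904 / 8937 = 0.21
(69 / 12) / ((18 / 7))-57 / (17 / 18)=-71135 / 1224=-58.12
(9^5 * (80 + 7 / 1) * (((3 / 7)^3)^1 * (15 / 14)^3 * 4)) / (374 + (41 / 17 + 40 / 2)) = 7958262544875 / 1585673222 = 5018.85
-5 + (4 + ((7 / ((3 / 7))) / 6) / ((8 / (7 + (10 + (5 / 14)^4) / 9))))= 1788929 / 1016064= 1.76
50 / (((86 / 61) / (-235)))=-358375 / 43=-8334.30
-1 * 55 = -55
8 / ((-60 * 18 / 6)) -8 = -362 / 45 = -8.04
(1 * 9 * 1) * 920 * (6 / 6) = 8280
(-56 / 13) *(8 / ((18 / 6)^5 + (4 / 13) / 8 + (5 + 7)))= -896 / 6631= -0.14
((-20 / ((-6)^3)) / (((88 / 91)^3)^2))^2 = 8061887185340119566642025 / 628897090376021806097104896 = 0.01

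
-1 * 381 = -381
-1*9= -9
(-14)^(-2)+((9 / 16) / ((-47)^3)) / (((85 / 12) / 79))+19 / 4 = 8224753543 / 1729691180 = 4.76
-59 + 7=-52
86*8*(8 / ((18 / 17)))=46784 / 9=5198.22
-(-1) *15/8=15/8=1.88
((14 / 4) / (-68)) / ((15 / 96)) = -28 / 85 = -0.33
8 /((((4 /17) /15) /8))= 4080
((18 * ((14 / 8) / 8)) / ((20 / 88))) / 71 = 693 / 2840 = 0.24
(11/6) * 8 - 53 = -115/3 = -38.33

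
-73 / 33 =-2.21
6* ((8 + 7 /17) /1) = 858 /17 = 50.47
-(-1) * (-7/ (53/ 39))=-273/ 53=-5.15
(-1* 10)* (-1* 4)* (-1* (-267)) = 10680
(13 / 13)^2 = 1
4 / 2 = 2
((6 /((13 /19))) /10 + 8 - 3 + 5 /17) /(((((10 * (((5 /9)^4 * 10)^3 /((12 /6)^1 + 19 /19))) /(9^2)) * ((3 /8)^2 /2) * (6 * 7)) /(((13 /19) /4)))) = 17332983083375451 /1725006103515625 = 10.05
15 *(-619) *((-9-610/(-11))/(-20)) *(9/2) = 8540343/88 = 97049.35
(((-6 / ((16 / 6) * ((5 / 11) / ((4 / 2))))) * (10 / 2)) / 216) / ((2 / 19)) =-209 / 96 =-2.18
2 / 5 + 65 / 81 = 487 / 405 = 1.20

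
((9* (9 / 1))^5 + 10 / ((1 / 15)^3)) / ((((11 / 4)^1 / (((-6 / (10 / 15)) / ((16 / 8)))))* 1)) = -62762726718 / 11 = -5705702428.91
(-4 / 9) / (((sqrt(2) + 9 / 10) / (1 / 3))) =-0.06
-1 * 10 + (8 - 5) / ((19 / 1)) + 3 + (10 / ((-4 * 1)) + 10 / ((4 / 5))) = 60 / 19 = 3.16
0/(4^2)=0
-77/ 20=-3.85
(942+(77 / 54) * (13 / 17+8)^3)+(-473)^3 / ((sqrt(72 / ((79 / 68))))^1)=504626557 / 265302 - 105823817 * sqrt(2686) / 408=-13440480.86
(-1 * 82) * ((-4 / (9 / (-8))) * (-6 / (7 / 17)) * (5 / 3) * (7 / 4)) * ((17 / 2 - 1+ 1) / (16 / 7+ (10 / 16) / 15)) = 3122560 / 69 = 45254.49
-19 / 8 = -2.38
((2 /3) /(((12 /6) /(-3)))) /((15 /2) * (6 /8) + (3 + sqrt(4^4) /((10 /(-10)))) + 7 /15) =120 /829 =0.14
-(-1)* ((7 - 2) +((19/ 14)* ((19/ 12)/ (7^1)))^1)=6241/ 1176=5.31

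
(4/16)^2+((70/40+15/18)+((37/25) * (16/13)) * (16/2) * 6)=1405243/15600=90.08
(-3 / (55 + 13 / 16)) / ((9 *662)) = -8 / 886749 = -0.00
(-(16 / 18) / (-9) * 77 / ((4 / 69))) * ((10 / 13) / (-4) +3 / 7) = 10879 / 351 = 30.99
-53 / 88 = -0.60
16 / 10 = 8 / 5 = 1.60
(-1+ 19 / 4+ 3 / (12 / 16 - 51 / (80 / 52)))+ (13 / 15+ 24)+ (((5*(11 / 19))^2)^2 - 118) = -1355382257 / 70373340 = -19.26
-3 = -3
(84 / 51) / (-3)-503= -25681 / 51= -503.55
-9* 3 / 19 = -27 / 19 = -1.42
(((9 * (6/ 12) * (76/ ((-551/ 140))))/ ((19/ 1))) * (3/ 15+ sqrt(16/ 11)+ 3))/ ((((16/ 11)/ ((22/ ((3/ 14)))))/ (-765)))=49480200 * sqrt(11)/ 551+ 435425760/ 551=1088081.70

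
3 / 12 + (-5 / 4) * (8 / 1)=-9.75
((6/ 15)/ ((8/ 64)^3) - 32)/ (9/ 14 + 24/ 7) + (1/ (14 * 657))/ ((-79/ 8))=1464909892/ 34515495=42.44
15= 15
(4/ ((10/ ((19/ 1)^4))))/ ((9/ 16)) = 4170272/ 45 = 92672.71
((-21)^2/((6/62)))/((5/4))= 18228/5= 3645.60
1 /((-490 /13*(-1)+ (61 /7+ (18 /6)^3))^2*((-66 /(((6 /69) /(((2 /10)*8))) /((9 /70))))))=-57967 /48770498304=-0.00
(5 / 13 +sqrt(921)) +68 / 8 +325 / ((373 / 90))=sqrt(921) +846663 / 9698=117.65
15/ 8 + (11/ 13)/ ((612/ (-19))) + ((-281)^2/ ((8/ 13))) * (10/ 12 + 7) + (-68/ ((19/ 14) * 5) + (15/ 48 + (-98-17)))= 189896915987/ 188955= 1004984.87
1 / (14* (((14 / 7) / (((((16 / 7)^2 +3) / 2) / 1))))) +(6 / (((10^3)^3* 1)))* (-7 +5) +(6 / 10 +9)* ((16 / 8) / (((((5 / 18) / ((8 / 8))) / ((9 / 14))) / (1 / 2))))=1917713748971 / 85750000000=22.36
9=9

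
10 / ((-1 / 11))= -110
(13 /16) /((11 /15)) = 195 /176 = 1.11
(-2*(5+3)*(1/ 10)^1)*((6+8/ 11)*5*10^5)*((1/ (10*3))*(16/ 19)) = -94720000/ 627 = -151068.58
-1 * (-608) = 608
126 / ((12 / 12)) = 126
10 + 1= 11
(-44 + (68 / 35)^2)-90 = -159526 / 1225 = -130.23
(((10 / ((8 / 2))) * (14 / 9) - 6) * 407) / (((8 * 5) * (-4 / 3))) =7733 / 480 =16.11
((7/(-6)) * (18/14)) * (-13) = 39/2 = 19.50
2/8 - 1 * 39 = -38.75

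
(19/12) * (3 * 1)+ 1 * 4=35/4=8.75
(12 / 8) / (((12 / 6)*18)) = 1 / 24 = 0.04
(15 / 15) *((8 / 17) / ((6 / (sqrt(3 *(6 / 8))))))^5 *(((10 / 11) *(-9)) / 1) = -2880 / 15618427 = -0.00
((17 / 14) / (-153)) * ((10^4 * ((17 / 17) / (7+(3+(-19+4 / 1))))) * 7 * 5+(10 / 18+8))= 89989 / 162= 555.49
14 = 14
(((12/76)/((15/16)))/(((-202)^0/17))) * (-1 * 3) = -816/95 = -8.59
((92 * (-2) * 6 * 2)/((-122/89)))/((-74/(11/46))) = -5.21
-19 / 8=-2.38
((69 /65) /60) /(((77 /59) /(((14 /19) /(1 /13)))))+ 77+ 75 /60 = 1638139 /20900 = 78.38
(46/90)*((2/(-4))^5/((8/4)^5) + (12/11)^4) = 488037529/674657280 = 0.72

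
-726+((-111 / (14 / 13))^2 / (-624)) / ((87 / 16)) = -4144381 / 5684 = -729.13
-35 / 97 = -0.36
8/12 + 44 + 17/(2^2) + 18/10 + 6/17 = 52091/1020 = 51.07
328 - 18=310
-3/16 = -0.19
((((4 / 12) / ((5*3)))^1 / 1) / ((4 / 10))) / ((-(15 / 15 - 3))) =1 / 36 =0.03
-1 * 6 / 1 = -6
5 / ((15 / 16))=16 / 3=5.33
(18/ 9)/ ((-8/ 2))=-1/ 2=-0.50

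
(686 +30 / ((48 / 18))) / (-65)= -2789 / 260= -10.73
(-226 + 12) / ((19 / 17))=-3638 / 19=-191.47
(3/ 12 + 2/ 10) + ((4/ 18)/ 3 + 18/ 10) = 251/ 108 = 2.32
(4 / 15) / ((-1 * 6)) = -0.04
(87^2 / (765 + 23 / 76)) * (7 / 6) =95874 / 8309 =11.54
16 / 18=8 / 9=0.89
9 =9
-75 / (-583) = 75 / 583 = 0.13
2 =2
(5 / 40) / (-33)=-1 / 264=-0.00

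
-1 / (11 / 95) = -95 / 11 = -8.64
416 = 416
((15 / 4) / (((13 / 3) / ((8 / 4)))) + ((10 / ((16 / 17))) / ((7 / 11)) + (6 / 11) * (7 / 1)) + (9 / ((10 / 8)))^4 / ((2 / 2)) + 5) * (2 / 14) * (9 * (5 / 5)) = 122280552477 / 35035000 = 3490.24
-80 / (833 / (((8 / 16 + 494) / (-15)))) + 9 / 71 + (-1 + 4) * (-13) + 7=-28.71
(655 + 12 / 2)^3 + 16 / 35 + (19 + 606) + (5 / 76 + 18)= 768222429231 / 2660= 288805424.52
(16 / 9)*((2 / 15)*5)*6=64 / 9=7.11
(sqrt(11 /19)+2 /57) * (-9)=-9 * sqrt(209) /19-6 /19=-7.16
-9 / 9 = -1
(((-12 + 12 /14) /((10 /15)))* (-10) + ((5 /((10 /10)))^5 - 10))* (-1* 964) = -22147900 /7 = -3163985.71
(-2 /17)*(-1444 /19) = 152 /17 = 8.94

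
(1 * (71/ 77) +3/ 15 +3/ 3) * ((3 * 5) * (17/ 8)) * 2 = 41667/ 308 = 135.28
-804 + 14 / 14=-803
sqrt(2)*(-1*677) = -677*sqrt(2) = -957.42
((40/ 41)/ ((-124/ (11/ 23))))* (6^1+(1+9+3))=-2090/ 29233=-0.07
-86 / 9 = -9.56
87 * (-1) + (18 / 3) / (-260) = -11313 / 130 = -87.02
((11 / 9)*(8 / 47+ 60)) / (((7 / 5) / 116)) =2577520 / 423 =6093.43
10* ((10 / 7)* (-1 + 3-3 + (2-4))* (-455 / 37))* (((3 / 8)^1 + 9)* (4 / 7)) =731250 / 259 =2823.36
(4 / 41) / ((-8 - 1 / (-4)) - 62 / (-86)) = -688 / 49569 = -0.01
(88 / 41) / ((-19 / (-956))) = 84128 / 779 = 107.99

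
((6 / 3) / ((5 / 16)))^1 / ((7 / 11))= 352 / 35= 10.06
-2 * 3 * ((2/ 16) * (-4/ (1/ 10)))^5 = 18750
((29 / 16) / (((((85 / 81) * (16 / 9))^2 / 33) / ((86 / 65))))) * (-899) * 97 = -1907071061120973 / 961792000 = -1982831.07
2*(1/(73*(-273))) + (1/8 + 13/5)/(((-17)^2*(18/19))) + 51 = 70509666373/1382275440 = 51.01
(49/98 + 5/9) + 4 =91/18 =5.06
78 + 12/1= 90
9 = 9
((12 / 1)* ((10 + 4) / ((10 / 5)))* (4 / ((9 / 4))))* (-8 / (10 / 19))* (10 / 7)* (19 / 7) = -184832 / 21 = -8801.52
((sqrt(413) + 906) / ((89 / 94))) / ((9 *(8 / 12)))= 47 *sqrt(413) / 267 + 14194 / 89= 163.06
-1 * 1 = -1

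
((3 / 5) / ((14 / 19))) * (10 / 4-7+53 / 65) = -27303 / 9100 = -3.00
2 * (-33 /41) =-66 /41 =-1.61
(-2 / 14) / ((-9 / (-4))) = -4 / 63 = -0.06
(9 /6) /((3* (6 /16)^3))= 256 /27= 9.48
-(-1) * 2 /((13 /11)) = 22 /13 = 1.69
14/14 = 1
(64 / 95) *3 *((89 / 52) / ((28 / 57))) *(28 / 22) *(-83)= -743.87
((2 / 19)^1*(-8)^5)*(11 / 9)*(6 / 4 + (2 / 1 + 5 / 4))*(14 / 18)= -1261568 / 81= -15574.91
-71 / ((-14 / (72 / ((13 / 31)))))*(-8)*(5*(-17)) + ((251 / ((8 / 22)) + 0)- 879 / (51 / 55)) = 3662278047 / 6188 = 591835.50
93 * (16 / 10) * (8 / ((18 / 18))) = 5952 / 5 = 1190.40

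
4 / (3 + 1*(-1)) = 2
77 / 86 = 0.90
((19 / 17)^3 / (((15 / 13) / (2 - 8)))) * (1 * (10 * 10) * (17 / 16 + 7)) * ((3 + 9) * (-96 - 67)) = 56247435270 / 4913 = 11448694.34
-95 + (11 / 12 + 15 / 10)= -1111 / 12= -92.58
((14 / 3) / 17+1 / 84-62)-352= -590783 / 1428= -413.71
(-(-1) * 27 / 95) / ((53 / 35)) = 189 / 1007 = 0.19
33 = 33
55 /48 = 1.15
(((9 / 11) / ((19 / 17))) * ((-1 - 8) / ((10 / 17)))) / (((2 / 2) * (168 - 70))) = -0.11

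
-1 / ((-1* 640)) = 0.00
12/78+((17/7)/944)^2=87335085/567653632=0.15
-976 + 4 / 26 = -12686 / 13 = -975.85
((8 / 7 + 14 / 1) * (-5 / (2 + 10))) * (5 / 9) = -3.51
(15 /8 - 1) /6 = 7 /48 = 0.15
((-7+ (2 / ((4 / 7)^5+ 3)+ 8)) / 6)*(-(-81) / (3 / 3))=2296593 / 102890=22.32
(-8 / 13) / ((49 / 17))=-136 / 637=-0.21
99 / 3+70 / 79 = 2677 / 79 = 33.89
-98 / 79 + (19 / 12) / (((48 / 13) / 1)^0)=325 / 948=0.34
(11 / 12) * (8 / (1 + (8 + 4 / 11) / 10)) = 1210 / 303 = 3.99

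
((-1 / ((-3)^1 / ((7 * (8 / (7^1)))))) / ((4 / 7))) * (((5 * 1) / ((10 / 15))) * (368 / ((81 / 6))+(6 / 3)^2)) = 29540 / 27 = 1094.07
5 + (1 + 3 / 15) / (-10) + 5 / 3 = 491 / 75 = 6.55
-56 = -56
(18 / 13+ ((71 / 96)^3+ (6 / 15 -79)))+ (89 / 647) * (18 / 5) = -2839519560607 / 37207572480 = -76.32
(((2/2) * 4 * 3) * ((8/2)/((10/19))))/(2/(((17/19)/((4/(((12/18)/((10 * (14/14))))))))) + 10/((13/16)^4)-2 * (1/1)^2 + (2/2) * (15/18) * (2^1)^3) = 332107308/588945295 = 0.56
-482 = -482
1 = 1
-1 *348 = -348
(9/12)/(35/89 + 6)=267/2276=0.12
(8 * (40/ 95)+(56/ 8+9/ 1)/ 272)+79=26624/ 323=82.43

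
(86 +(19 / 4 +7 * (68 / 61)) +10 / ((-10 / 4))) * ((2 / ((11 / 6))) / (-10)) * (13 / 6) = -299923 / 13420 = -22.35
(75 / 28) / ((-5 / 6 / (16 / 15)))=-3.43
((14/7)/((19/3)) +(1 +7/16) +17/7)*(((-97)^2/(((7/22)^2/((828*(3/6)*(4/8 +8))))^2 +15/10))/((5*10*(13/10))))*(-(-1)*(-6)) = -91084651286547090546/37617117518196125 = -2421.36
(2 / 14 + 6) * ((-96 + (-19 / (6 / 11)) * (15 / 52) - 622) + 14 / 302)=-491599177 / 109928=-4472.01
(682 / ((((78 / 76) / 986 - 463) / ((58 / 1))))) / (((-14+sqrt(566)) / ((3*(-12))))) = 53355031488 / 458473475+26677515744*sqrt(566) / 3209314325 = 314.14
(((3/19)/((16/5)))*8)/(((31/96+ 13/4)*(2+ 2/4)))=288/6517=0.04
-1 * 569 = -569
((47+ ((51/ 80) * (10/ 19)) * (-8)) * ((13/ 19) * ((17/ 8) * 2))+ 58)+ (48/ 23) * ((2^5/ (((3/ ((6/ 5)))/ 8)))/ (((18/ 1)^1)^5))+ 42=374030624177/ 1634279490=228.87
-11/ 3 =-3.67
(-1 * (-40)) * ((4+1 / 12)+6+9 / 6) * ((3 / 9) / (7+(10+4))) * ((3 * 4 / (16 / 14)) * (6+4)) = 6950 / 9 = 772.22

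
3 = 3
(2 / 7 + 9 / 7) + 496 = 3483 / 7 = 497.57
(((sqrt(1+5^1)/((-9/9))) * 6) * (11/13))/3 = -22 * sqrt(6)/13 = -4.15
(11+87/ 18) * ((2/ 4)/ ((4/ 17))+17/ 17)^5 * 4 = 927734375/ 49152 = 18874.80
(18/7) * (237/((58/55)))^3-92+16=19933083461083/682892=29189218.00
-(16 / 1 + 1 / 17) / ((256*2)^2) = -273 / 4456448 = -0.00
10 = 10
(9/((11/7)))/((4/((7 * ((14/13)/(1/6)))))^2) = 732.31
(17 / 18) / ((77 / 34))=289 / 693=0.42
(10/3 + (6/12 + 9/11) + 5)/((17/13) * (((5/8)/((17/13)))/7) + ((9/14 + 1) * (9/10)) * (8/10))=34300/4521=7.59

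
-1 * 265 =-265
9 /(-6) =-3 /2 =-1.50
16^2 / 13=256 / 13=19.69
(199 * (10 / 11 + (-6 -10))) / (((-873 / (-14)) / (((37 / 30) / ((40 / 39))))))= -55612739 / 960300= -57.91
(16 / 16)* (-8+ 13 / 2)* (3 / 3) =-3 / 2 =-1.50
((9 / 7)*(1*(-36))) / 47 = -324 / 329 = -0.98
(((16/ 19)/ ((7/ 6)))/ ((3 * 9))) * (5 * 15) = 800/ 399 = 2.01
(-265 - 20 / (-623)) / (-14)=165075 / 8722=18.93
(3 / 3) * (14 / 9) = 14 / 9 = 1.56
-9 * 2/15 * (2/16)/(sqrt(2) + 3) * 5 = -9/28 + 3 * sqrt(2)/28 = -0.17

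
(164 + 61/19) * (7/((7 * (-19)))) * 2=-17.60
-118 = -118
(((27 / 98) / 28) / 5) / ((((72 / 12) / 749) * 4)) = 963 / 15680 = 0.06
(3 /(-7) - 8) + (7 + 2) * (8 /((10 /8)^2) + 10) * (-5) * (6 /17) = -147899 /595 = -248.57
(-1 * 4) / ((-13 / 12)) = 48 / 13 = 3.69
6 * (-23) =-138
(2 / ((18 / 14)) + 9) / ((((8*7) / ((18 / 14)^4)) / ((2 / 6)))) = 23085 / 134456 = 0.17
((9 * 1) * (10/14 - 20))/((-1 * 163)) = 1215/1141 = 1.06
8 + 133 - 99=42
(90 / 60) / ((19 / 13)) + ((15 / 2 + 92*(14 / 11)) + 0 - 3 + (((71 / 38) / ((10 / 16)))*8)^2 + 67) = 761.58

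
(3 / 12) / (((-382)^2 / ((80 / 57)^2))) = 400 / 118526769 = 0.00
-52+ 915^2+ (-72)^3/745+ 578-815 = 623144072/745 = 836435.00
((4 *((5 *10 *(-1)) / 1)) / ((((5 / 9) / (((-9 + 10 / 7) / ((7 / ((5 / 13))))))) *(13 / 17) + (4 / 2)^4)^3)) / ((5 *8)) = -2666072195145 / 1791975264199847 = -0.00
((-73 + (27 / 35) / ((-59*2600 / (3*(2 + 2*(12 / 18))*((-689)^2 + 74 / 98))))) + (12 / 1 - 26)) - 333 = -443.87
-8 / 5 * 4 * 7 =-44.80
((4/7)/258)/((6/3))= 1/903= 0.00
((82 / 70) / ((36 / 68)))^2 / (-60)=-485809 / 5953500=-0.08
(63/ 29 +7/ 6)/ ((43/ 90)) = 8715/ 1247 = 6.99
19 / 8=2.38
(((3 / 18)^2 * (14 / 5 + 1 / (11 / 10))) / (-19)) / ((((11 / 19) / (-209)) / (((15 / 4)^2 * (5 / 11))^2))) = 27253125 / 340736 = 79.98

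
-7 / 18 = -0.39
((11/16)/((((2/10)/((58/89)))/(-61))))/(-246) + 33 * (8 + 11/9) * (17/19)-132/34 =15216812765/56574096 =268.97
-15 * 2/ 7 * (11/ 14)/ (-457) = 165/ 22393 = 0.01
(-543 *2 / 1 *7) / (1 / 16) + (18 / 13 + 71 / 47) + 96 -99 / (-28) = -2079127867 / 17108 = -121529.57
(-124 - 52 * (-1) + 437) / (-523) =-365 / 523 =-0.70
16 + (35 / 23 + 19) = 840 / 23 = 36.52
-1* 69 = -69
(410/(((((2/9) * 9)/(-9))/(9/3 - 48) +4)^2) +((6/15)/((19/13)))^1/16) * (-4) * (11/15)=-75.03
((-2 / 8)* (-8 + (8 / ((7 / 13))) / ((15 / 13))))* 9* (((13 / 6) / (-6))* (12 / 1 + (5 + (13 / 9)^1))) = 69056 / 945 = 73.08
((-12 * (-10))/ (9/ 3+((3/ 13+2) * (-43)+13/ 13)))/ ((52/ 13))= -78/ 239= -0.33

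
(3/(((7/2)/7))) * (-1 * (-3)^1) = 18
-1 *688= -688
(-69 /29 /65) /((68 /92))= -1587 /32045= -0.05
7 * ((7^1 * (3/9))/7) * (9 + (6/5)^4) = 16149/625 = 25.84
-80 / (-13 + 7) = 40 / 3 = 13.33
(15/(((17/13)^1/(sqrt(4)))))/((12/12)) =390/17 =22.94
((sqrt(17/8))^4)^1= 4.52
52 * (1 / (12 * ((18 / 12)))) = 2.89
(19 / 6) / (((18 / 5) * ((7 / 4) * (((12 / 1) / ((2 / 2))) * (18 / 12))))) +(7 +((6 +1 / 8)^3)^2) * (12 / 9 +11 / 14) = 99795092908361 / 891813888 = 111901.25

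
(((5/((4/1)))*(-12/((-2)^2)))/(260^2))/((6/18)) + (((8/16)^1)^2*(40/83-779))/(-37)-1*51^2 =-2595.74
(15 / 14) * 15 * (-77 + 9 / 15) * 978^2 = -8220979980 / 7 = -1174425711.43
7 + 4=11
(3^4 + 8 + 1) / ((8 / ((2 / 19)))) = 45 / 38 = 1.18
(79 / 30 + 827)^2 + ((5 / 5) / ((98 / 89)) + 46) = 30355722379 / 44100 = 688338.38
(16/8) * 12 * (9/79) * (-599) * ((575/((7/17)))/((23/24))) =-1319716800/553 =-2386467.99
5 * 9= 45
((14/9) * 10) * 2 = 280/9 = 31.11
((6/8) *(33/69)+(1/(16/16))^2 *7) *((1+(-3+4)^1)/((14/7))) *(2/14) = 677/644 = 1.05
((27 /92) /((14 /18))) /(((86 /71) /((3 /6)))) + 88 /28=3.30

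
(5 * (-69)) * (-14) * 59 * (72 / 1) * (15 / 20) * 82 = 1261847160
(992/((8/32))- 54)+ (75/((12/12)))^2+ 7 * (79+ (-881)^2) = 5443219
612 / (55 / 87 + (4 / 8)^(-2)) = 132.12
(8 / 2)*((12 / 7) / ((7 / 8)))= 384 / 49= 7.84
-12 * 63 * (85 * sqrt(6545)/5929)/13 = -9180 * sqrt(6545)/11011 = -67.45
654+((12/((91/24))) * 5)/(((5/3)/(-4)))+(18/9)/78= 12937/21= 616.05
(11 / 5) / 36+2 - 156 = -27709 / 180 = -153.94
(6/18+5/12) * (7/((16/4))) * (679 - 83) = 3129/4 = 782.25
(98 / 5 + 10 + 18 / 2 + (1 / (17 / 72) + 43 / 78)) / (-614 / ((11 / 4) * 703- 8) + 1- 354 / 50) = -217178015 / 32030752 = -6.78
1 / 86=0.01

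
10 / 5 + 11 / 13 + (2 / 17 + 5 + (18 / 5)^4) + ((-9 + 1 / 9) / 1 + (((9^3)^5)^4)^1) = 2233908429081127298444884175559127765016190639482991156852390389 / 1243125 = 1797010299914431210413180000000000000000000000000000000000.00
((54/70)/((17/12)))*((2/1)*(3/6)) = 324/595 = 0.54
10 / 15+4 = 14 / 3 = 4.67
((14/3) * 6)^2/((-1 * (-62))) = 392/31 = 12.65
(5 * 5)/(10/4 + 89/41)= 2050/383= 5.35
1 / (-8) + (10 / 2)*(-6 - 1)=-281 / 8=-35.12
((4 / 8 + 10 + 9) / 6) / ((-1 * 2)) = -13 / 8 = -1.62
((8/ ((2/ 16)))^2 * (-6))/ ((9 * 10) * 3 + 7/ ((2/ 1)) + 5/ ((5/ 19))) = -16384/ 195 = -84.02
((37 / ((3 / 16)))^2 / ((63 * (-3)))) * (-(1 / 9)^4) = 350464 / 11160261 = 0.03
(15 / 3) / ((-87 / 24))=-40 / 29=-1.38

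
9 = 9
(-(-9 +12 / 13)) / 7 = 15 / 13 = 1.15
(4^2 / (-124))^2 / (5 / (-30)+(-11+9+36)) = 96 / 195083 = 0.00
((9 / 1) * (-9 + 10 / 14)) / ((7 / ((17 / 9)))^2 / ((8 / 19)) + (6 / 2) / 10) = -2011440 / 887887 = -2.27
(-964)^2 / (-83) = -929296 / 83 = -11196.34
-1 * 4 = -4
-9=-9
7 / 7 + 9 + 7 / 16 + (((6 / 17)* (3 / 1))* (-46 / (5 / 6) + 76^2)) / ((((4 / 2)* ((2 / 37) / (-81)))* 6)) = -1028700061 / 1360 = -756397.10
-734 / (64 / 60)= -5505 / 8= -688.12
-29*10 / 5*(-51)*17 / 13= 50286 / 13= 3868.15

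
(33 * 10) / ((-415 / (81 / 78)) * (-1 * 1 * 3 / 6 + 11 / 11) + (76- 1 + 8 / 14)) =-2.66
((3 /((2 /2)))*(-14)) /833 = -6 /119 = -0.05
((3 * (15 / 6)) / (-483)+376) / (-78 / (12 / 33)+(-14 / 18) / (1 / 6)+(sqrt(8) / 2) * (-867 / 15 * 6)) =11940232875 / 27894184927-18893716020 * sqrt(2) / 27894184927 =-0.53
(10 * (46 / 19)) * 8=3680 / 19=193.68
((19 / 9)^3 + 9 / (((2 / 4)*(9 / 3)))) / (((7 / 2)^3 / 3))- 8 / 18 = 52820 / 83349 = 0.63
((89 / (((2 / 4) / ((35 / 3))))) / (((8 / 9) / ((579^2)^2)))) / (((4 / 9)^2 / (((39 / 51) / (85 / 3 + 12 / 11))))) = 36495210393758921805 / 1056448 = 34545202786846.98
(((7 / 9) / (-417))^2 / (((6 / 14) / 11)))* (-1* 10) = -37730 / 42255027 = -0.00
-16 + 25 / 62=-967 / 62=-15.60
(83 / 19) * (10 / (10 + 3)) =830 / 247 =3.36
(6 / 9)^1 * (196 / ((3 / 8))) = 3136 / 9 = 348.44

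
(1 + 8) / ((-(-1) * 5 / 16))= 144 / 5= 28.80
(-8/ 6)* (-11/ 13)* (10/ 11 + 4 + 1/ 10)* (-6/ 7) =-2204/ 455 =-4.84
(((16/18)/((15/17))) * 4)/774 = 272/52245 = 0.01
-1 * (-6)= 6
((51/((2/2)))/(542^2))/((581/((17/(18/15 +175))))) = 4335/150366334804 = 0.00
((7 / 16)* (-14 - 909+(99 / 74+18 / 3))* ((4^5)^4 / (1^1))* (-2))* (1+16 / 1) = 14975870266875682.59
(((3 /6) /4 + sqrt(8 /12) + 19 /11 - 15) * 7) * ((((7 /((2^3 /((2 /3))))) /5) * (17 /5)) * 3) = -963781 /8800 + 833 * sqrt(6) /300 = -102.72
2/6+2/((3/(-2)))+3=2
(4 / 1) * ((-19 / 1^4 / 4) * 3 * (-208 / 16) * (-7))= -5187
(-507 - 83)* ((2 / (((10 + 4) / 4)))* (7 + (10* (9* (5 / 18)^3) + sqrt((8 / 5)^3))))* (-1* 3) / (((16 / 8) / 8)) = 90624* sqrt(10) / 35 + 6827480 / 189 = 44312.18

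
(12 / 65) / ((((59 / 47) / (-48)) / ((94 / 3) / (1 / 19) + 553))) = -478272 / 59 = -8106.31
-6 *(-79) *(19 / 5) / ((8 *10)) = 4503 / 200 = 22.52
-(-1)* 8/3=8/3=2.67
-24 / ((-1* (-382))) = -0.06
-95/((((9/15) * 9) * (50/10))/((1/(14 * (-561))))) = 95/212058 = 0.00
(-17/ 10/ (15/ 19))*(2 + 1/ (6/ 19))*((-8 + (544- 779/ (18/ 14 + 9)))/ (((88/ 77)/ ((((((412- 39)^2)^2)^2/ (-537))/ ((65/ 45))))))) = 870306665469704868311710810769/ 402105600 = 2164373402085683134757.91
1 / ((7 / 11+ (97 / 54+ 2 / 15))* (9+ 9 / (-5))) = 825 / 15242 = 0.05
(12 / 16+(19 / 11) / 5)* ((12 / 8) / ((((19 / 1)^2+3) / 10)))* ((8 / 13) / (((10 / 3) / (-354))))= -383913 / 130130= -2.95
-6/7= -0.86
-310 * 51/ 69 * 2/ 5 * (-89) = 8157.04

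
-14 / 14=-1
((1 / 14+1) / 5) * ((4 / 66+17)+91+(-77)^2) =199223 / 154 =1293.66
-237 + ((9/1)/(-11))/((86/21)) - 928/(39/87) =-28375835/12298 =-2307.35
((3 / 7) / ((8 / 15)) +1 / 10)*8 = 7.23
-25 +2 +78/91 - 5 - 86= -792/7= -113.14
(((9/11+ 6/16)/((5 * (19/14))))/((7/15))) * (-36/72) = -315/1672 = -0.19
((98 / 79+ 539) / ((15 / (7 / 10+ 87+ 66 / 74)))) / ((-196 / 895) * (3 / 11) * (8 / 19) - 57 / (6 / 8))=-781150022653 / 18612377880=-41.97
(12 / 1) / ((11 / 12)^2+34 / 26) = 5.59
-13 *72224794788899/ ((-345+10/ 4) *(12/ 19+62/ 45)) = 160555718815722477/ 117683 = 1364306814201.90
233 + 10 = 243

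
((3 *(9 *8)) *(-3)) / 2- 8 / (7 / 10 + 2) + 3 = -8747 / 27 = -323.96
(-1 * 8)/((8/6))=-6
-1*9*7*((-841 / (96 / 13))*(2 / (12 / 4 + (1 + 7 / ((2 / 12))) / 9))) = 295191 / 160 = 1844.94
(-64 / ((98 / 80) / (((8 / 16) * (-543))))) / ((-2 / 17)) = -5907840 / 49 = -120568.16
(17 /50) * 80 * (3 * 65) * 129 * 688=470740608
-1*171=-171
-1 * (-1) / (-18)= -1 / 18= -0.06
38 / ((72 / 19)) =361 / 36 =10.03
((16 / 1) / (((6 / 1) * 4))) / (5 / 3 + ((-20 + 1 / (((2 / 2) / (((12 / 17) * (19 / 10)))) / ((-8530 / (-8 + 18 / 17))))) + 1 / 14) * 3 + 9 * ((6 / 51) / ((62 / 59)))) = 0.00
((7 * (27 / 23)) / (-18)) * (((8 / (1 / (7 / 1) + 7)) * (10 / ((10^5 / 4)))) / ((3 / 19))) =-931 / 718750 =-0.00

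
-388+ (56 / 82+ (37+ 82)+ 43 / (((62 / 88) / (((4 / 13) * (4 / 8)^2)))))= -4355831 / 16523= -263.62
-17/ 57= -0.30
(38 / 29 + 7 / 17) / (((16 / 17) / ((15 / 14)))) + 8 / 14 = 16447 / 6496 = 2.53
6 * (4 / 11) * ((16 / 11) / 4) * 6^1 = 576 / 121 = 4.76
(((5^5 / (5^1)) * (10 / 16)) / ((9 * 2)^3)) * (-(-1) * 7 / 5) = 4375 / 46656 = 0.09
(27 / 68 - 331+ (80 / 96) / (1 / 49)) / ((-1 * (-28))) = -10.35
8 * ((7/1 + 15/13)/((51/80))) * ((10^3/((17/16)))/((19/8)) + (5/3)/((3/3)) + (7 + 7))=27080439040/642447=42152.02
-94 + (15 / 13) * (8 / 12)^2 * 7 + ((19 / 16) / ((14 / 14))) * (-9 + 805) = 133355 / 156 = 854.84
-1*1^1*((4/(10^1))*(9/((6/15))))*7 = -63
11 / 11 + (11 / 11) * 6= 7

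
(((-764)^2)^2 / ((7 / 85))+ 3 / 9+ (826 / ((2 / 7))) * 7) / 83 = 86878760631064 / 1743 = 49844383609.33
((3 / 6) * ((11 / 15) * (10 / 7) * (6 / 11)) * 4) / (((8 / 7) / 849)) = 849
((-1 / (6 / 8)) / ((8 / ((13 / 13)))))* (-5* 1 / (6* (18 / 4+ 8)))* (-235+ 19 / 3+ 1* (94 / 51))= -1928 / 765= -2.52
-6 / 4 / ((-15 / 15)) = 3 / 2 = 1.50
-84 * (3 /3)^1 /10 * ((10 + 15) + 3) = -1176 /5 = -235.20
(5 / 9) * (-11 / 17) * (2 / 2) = -55 / 153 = -0.36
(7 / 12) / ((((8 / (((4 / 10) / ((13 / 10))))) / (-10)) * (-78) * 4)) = 35 / 48672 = 0.00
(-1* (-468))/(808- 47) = 0.61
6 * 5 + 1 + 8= 39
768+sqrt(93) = 777.64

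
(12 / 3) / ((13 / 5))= 20 / 13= 1.54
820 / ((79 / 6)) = 4920 / 79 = 62.28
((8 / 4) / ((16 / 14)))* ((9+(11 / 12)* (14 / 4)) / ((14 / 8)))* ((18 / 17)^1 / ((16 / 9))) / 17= 7911 / 18496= 0.43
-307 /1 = -307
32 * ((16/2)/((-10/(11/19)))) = -1408/95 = -14.82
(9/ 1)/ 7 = 9/ 7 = 1.29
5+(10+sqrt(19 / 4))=17.18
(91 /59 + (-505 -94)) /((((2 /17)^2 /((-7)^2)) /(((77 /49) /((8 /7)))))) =-2908330.38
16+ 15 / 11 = 191 / 11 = 17.36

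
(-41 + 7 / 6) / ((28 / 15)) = -1195 / 56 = -21.34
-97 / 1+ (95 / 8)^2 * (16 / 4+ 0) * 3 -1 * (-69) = 26627 / 16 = 1664.19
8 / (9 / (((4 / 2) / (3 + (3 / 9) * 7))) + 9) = 8 / 33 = 0.24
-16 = -16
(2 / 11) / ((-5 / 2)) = -4 / 55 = -0.07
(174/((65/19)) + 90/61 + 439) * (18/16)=17533359/31720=552.75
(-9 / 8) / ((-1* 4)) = 9 / 32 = 0.28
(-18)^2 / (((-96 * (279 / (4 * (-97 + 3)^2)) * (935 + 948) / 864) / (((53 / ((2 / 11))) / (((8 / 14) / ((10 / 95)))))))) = -10534.20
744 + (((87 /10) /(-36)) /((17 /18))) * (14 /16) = 2023071 /2720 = 743.78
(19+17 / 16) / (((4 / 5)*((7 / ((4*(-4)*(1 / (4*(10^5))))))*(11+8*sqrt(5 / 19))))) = -67089 / 4432960000+321*sqrt(95) / 554120000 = -0.00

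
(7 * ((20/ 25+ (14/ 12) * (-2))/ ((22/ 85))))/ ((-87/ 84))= 38318/ 957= 40.04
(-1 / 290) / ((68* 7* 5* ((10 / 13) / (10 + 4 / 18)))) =-299 / 15529500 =-0.00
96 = 96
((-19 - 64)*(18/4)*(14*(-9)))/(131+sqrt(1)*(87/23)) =1082403/3100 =349.16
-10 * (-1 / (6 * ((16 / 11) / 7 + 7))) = 77 / 333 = 0.23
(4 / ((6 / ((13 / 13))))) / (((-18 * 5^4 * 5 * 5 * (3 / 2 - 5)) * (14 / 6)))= 2 / 6890625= 0.00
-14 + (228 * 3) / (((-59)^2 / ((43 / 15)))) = -233866 / 17405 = -13.44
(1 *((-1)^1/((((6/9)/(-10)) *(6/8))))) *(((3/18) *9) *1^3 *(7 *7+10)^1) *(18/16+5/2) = 25665/4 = 6416.25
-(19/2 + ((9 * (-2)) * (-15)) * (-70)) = 37781/2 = 18890.50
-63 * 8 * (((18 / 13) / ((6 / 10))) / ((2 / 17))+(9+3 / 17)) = -3206952 / 221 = -14511.10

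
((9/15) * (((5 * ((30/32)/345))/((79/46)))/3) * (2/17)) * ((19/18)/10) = 19/966960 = 0.00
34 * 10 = 340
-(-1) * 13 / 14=13 / 14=0.93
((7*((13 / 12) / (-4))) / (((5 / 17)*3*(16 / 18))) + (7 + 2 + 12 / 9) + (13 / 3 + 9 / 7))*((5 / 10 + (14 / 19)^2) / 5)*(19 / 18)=45660163 / 15321600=2.98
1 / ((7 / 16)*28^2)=1 / 343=0.00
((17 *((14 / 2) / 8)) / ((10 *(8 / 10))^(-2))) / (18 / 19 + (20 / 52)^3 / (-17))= 96509816 / 95701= 1008.45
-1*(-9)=9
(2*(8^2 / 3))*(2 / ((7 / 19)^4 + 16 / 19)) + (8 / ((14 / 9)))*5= 294093532 / 2355045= 124.88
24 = 24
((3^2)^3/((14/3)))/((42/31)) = 22599/196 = 115.30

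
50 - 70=-20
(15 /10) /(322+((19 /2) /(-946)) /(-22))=20812 /4467649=0.00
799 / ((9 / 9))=799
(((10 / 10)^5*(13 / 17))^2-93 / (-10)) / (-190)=-28567 / 549100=-0.05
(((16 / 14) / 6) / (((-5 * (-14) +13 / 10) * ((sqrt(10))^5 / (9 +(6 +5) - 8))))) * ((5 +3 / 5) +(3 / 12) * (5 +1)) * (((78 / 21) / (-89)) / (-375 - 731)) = 1846 * sqrt(10) / 214936791125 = 0.00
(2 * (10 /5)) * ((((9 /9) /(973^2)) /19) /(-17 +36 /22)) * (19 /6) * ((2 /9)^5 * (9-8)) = -704 /28343024165547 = -0.00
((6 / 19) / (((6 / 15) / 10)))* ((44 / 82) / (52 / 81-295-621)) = -66825 / 14439544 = -0.00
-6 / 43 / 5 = -6 / 215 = -0.03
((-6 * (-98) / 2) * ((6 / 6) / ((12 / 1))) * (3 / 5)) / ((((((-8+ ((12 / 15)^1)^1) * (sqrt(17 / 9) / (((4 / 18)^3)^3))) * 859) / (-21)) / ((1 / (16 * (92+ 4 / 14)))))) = 4802 * sqrt(17) / 609124317493347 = 0.00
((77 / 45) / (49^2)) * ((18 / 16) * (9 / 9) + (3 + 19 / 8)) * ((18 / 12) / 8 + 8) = 18733 / 493920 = 0.04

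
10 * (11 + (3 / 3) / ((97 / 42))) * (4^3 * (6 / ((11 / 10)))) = 42585600 / 1067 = 39911.53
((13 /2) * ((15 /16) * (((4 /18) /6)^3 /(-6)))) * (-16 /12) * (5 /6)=325 /5668704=0.00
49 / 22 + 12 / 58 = 1553 / 638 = 2.43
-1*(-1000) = 1000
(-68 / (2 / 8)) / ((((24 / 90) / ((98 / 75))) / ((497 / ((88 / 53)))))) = -21942053 / 55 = -398946.42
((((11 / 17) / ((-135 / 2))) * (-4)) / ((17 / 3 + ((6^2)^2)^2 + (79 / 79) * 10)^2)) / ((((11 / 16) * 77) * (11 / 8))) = 1024 / 5483959112399084625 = 0.00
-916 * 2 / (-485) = 1832 / 485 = 3.78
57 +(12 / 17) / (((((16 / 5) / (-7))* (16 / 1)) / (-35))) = 65691 / 1088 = 60.38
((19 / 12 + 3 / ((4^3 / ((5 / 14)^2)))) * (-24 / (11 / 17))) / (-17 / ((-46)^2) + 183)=-537862337 / 1669653832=-0.32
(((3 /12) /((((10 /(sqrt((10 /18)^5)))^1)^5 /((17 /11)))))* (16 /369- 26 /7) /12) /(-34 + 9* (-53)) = 572421875* sqrt(5) /858890688273207136512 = 0.00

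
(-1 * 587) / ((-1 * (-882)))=-587 / 882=-0.67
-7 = -7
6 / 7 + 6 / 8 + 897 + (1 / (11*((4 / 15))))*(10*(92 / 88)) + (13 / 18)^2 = 902.69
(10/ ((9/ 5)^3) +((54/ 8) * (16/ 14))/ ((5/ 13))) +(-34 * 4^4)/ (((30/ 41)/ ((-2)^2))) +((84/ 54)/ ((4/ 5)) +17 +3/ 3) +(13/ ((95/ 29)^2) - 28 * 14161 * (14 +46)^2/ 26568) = -382429704239257/ 3776475150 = -101266.31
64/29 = 2.21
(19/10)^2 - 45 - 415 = -45639/100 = -456.39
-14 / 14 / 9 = -1 / 9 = -0.11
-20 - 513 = -533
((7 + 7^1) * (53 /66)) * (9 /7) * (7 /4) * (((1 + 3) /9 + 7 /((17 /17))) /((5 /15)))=24857 /44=564.93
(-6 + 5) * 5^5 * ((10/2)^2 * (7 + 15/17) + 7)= -10840625/17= -637683.82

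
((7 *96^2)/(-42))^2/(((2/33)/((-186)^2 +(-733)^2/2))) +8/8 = 11804662628353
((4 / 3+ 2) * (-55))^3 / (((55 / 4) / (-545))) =6594500000 / 27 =244240740.74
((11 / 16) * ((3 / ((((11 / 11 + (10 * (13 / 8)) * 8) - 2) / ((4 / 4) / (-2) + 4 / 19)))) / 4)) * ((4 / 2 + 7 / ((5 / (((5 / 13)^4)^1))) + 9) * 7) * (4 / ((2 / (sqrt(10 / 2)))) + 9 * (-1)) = 1200797829 / 1493397568 - 133421981 * sqrt(5) / 746698784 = 0.40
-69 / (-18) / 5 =23 / 30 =0.77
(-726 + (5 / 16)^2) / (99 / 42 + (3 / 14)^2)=-9105719 / 30144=-302.07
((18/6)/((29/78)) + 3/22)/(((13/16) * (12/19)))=66310/4147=15.99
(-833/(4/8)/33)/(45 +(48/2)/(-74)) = -1.13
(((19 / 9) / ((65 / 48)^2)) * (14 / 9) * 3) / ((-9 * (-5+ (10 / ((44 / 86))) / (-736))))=551305216 / 4642282125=0.12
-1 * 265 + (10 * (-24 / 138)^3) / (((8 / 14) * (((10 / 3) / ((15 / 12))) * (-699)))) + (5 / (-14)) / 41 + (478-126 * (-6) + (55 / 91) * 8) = 2942918423429 / 3022015126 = 973.83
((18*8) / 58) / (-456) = -3 / 551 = -0.01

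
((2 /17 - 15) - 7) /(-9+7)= 186 /17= 10.94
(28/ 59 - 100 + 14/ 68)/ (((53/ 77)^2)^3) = -41525032897031915/ 44461708424774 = -933.95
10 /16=5 /8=0.62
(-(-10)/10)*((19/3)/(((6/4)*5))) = 38/45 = 0.84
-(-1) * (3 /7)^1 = 3 /7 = 0.43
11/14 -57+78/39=-759/14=-54.21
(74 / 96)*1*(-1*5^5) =-115625 / 48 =-2408.85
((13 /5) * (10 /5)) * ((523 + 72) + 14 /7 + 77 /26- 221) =9853 /5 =1970.60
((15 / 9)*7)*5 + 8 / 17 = 2999 / 51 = 58.80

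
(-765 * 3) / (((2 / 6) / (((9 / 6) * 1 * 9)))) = -185895 / 2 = -92947.50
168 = 168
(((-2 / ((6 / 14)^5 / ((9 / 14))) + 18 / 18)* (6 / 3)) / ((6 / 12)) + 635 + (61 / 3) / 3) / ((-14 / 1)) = -3916 / 189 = -20.72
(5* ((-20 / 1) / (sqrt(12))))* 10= -500* sqrt(3) / 3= -288.68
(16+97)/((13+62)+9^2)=113/156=0.72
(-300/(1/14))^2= 17640000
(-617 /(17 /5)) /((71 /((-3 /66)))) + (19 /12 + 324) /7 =52002809 /1115268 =46.63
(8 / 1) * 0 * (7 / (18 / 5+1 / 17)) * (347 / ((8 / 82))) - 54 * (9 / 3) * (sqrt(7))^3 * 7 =-7938 * sqrt(7) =-21001.97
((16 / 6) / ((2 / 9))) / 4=3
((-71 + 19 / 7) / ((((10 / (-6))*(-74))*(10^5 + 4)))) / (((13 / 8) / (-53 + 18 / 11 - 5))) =0.00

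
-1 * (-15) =15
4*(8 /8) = 4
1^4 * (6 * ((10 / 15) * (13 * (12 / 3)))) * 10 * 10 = 20800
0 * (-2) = 0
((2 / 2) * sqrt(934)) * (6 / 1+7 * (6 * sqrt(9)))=132 * sqrt(934)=4034.11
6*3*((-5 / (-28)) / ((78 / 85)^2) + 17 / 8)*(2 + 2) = 398123 / 2366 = 168.27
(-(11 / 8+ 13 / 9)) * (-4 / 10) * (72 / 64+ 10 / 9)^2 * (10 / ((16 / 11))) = 57881593 / 1492992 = 38.77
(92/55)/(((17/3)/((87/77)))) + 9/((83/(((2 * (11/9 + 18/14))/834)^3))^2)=863184427106207994411821575362196/2588079411523881102688959676724685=0.33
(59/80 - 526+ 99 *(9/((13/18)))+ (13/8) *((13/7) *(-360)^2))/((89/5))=2852469369/129584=22012.51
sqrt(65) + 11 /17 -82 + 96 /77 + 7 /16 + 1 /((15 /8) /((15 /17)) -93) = -1213225939 /15226288 + sqrt(65) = -71.62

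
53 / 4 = 13.25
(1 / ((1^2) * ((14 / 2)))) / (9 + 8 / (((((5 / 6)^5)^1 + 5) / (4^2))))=42005 / 9613611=0.00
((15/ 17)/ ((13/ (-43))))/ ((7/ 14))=-1290/ 221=-5.84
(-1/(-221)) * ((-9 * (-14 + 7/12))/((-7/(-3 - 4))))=483/884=0.55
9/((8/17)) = 19.12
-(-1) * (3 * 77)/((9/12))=308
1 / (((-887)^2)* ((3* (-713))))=-1 / 1682898891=-0.00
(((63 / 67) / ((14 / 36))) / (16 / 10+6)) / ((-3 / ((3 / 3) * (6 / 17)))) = -810 / 21641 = -0.04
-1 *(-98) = 98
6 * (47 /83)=282 /83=3.40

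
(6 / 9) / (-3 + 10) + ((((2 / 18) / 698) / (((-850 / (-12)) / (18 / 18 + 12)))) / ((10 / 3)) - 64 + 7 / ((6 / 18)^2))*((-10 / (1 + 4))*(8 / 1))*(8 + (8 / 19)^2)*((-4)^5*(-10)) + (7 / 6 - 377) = 3012134200538047 / 2248903650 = 1339378.95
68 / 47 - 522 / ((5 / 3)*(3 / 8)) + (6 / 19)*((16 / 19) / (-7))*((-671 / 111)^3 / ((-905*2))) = -8170888436739908 / 9800074029753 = -833.76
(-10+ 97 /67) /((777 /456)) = -87096 /17353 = -5.02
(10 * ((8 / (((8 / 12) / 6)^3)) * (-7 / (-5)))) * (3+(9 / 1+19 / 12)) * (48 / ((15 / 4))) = 70979328 / 5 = 14195865.60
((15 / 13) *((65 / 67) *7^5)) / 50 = 50421 / 134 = 376.28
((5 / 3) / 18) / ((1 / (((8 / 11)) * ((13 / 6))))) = 130 / 891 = 0.15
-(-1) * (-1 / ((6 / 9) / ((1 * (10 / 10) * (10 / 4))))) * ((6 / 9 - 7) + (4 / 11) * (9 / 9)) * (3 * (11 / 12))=985 / 16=61.56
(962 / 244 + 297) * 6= 110145 / 61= 1805.66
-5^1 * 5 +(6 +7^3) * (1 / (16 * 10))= -3651 / 160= -22.82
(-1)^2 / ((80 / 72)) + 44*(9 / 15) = 27.30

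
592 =592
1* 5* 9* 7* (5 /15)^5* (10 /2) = 175 /27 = 6.48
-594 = -594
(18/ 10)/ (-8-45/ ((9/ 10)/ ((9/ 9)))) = -9/ 290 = -0.03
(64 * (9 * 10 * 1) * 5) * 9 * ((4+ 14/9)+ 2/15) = 1474560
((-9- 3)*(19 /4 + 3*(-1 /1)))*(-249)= 5229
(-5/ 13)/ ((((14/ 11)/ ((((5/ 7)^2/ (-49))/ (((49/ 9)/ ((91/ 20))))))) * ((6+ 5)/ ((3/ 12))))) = 225/ 3764768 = 0.00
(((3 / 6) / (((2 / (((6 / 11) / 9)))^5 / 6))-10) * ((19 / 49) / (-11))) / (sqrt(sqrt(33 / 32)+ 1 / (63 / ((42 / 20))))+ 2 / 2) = 2478574871 / (7031325609 * (1+ sqrt(1 / 30+ sqrt(66) / 8))) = 0.17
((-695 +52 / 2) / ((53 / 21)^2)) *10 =-1050.30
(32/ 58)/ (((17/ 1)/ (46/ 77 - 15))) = -17744/ 37961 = -0.47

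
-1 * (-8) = 8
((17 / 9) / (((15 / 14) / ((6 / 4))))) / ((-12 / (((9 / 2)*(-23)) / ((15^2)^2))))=2737 / 6075000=0.00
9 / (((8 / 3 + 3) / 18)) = 486 / 17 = 28.59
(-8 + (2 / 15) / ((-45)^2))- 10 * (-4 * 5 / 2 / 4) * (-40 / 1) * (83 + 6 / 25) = -2528657998 / 30375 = -83248.00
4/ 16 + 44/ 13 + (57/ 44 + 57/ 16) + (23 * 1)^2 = 1229783/ 2288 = 537.49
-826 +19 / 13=-10719 / 13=-824.54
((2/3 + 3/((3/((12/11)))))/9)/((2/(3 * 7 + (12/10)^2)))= 493/225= 2.19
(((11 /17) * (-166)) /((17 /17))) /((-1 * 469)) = 1826 /7973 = 0.23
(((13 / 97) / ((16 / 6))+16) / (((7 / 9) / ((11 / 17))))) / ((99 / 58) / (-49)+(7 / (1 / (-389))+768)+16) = -250308135 / 36348821252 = -0.01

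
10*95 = 950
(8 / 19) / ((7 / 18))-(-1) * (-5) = -3.92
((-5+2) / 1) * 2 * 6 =-36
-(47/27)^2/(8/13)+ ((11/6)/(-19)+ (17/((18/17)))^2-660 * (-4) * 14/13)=3095.84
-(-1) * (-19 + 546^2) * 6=1788582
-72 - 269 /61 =-4661 /61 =-76.41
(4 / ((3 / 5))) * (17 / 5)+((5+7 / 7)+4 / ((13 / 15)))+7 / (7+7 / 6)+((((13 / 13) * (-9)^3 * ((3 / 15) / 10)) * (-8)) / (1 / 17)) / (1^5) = 13766156 / 6825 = 2017.02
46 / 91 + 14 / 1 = 1320 / 91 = 14.51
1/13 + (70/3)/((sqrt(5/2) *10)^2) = 0.17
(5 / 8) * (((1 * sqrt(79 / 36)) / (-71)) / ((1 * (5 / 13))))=-13 * sqrt(79) / 3408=-0.03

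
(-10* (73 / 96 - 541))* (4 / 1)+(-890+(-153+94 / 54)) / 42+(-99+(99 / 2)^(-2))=5896302887 / 274428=21485.79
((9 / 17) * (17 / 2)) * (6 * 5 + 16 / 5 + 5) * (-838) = -720261 / 5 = -144052.20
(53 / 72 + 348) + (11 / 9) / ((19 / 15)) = 478391 / 1368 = 349.70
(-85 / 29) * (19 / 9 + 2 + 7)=-8500 / 261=-32.57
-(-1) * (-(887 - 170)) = -717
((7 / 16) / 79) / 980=1 / 176960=0.00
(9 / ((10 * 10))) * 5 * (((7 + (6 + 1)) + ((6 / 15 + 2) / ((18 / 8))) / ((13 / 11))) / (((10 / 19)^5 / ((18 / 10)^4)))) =1743.14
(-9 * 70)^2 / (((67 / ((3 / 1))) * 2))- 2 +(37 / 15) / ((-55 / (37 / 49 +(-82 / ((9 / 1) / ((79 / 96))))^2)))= 4489181822771057 / 505466438400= 8881.27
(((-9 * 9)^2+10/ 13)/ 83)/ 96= 0.82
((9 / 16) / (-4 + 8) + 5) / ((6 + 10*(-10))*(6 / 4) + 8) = -47 / 1216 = -0.04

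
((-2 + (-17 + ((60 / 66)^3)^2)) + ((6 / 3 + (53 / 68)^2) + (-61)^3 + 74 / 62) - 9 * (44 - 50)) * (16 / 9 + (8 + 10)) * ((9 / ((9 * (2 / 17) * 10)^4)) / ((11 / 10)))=-494101762804056038563 / 169109981732736000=-2921.78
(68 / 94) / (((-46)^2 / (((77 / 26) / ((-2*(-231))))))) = 17 / 7757256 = 0.00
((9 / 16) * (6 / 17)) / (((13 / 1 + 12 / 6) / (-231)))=-2079 / 680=-3.06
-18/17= -1.06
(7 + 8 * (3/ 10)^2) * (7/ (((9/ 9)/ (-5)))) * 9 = -12159/ 5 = -2431.80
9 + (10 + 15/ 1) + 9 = 43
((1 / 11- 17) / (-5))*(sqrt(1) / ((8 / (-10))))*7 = -651 / 22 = -29.59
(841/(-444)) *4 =-7.58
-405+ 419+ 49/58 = 861/58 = 14.84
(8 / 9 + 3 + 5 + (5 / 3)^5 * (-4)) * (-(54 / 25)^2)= 24816 / 125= 198.53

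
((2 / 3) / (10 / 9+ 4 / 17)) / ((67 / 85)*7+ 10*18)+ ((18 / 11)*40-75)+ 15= 97500105 / 17866277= 5.46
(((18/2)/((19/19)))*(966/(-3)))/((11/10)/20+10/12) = -1738800/533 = -3262.29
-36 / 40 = -9 / 10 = -0.90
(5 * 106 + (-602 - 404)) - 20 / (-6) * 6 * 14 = -196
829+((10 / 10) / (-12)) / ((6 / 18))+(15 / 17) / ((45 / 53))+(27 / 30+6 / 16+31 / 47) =79745677 / 95880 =831.72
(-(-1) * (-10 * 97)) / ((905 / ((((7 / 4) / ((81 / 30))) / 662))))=-3395 / 3235194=-0.00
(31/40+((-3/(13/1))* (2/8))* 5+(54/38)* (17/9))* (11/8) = 344597/79040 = 4.36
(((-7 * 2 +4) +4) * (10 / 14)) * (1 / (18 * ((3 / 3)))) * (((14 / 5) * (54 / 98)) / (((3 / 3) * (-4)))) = 9 / 98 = 0.09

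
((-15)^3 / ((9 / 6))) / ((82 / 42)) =-47250 / 41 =-1152.44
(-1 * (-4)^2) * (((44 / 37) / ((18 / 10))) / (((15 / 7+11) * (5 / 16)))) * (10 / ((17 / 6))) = -9.08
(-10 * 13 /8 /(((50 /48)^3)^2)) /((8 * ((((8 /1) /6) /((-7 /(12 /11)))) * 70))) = 26687232 /244140625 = 0.11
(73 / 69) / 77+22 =116959 / 5313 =22.01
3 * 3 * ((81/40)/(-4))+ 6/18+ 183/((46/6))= 216899/11040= 19.65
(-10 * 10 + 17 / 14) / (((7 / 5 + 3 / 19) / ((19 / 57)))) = -43795 / 2072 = -21.14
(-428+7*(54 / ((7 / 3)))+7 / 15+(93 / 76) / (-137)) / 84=-41472391 / 13119120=-3.16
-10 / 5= -2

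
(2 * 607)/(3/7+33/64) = 1285.75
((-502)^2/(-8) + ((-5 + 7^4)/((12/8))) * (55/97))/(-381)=17806171/221742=80.30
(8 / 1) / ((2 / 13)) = 52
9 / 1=9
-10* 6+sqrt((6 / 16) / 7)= -59.77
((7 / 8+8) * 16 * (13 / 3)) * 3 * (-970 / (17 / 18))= -32231160 / 17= -1895950.59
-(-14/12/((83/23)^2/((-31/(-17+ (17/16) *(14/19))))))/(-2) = -4362134/50944155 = -0.09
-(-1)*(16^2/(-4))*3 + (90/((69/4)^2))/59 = -5992352/31211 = -191.99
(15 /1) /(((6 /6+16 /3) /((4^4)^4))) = 193273528320 /19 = 10172290964.21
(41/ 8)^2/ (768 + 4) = 1681/ 49408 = 0.03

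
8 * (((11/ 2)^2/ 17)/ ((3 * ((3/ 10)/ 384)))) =309760/ 51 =6073.73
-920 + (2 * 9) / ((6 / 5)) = -905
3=3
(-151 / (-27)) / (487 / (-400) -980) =-60400 / 10597149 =-0.01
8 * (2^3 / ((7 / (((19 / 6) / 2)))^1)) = 304 / 21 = 14.48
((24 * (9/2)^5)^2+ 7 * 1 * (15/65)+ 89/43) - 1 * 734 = 1961315495.25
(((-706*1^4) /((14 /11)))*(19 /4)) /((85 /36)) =-663993 /595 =-1115.95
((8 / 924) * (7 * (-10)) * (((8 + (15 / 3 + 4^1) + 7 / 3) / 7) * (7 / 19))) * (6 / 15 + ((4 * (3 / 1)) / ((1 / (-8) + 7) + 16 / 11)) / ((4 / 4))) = -1565072 / 1378773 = -1.14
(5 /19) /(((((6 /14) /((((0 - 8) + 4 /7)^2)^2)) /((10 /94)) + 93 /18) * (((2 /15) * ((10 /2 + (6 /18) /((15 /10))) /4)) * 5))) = 29612044800 /506148228797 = 0.06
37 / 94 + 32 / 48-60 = -16621 / 282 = -58.94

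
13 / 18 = 0.72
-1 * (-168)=168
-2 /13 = -0.15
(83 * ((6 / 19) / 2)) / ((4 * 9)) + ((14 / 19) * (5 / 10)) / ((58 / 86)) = 6019 / 6612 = 0.91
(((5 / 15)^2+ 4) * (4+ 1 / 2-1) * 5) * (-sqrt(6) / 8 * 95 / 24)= -123025 * sqrt(6) / 3456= -87.20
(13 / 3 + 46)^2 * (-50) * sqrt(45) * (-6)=2280100 * sqrt(5)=5098458.60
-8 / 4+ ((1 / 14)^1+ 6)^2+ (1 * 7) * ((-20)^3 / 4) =-2737167 / 196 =-13965.14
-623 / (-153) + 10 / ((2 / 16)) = 12863 / 153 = 84.07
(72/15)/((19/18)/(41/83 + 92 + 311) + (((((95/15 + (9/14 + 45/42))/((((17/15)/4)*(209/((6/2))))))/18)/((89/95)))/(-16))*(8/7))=138805815456/25710767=5398.74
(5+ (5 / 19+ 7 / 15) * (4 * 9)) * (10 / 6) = 2971 / 57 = 52.12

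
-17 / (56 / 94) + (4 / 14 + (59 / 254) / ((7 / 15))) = -98687 / 3556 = -27.75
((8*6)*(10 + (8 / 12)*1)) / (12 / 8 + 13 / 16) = 8192 / 37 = 221.41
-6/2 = -3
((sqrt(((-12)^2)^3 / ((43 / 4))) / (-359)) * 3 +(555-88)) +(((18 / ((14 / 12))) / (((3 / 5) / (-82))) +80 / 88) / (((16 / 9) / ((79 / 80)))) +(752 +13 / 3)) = 1555063 / 29568-10368 * sqrt(43) / 15437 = 48.19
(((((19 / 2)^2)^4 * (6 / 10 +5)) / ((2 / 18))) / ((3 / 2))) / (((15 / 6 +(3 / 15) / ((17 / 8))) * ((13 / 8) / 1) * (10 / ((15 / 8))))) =288720571697 / 2912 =99148547.97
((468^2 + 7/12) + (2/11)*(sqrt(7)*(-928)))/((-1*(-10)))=525659/24 - 928*sqrt(7)/55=21857.82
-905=-905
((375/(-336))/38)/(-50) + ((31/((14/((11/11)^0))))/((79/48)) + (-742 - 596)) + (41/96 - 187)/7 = -2750259797/2017344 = -1363.31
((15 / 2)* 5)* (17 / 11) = 1275 / 22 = 57.95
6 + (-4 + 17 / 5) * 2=24 / 5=4.80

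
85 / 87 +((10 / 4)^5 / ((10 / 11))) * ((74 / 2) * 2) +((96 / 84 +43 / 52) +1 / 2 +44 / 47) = 94704871789 / 11907168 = 7953.60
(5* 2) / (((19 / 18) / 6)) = 1080 / 19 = 56.84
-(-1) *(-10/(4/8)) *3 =-60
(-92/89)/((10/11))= -506/445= -1.14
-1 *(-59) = 59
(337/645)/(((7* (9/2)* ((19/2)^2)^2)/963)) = 0.00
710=710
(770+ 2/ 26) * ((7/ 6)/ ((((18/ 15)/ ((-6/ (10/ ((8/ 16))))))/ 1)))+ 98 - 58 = -19199/ 104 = -184.61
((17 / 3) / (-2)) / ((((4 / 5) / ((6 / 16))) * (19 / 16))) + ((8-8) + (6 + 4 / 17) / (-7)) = -2.01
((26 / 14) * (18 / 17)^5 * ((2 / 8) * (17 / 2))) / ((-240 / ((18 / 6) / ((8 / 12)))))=-2302911 / 23385880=-0.10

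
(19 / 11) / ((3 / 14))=266 / 33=8.06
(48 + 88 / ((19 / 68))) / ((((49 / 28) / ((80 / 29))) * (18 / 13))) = 14343680 / 34713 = 413.21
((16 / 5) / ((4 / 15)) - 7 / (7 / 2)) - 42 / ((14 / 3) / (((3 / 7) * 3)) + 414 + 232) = 9.94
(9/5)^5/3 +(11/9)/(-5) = 170272/28125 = 6.05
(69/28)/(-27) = -23/252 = -0.09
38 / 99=0.38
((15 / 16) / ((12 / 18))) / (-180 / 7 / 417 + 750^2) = 0.00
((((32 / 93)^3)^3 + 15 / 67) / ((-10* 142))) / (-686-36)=7808523597757261139 / 35747599334448819722446440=0.00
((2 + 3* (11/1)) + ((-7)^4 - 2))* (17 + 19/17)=749672/17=44098.35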